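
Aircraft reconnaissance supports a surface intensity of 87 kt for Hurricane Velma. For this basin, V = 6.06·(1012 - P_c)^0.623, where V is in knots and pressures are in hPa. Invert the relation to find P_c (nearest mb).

ΔP = (V / 6.06)^(1/0.623) = (87/6.06)^1.605.
87/6.06 = 14.356; 14.356^1.605 ≈ 71.98 mb.
P_c = 1012 − 71.98 = 940.02 ≈ 940 mb.

940 mb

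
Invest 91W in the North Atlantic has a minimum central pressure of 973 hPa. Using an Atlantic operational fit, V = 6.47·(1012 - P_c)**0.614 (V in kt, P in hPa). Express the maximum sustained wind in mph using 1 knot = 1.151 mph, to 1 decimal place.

70.6 mph

ΔP = 1012 − 973 = 39 hPa.
V ≈ 6.47 × 39^0.614 = 6.47 × 9.482 ≈ 61.350 kt.
61.350 × 1.151 ≈ 70.61 mph → 70.6 mph.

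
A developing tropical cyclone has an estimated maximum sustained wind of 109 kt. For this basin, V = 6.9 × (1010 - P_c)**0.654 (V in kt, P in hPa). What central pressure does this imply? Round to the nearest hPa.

ΔP = (V / 6.9)^(1/0.654) = (109/6.9)^1.529.
109/6.9 = 15.797; 15.797^1.529 ≈ 68.03 hPa.
P_c = 1010 − 68.03 = 941.97 ≈ 942 hPa.

942 hPa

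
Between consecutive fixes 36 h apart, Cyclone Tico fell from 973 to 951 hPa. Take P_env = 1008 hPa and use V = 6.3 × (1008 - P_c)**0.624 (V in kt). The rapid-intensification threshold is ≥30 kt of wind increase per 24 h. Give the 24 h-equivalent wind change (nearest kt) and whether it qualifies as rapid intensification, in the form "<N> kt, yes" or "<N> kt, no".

V₁: ΔP = 35, V ≈ 6.3 × 35^0.624 ≈ 57.92 kt.
V₂: ΔP = 57, V ≈ 6.3 × 57^0.624 ≈ 78.52 kt.
ΔV over 36 h = 20.60 kt → 24 h equivalent = 20.60 × 24/36 ≈ 13.73 kt.
14 kt < 30 kt ⇒ not rapid intensification.

14 kt, no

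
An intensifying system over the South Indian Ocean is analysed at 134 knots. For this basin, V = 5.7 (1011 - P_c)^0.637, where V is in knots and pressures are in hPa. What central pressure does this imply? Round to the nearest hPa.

ΔP = (V / 5.7)^(1/0.637) = (134/5.7)^1.570.
134/5.7 = 23.509; 23.509^1.570 ≈ 142.11 hPa.
P_c = 1011 − 142.11 = 868.89 ≈ 869 hPa.

869 hPa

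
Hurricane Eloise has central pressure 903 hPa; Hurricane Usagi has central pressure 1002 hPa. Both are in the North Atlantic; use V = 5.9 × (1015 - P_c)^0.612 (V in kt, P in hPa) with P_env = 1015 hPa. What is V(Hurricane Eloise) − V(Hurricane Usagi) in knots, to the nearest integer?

Hurricane Eloise: ΔP = 112; V ≈ 5.9 × 112^0.612 ≈ 105.92 kt.
Hurricane Usagi: ΔP = 13; V ≈ 5.9 × 13^0.612 ≈ 28.35 kt.
Difference ≈ 105.92 − 28.35 = 77.57 → 78 kt.

78 kt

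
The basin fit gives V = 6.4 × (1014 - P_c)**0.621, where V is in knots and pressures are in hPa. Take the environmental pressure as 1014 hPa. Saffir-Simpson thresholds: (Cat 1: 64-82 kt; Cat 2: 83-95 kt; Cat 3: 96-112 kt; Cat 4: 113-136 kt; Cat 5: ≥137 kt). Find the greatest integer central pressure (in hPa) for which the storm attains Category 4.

Category 4 begins at V = 113 kt.
Required ΔP = (113/6.4)^(1/0.621) = 17.656^1.610 ≈ 101.83 hPa.
P_c ≤ 1014 − 101.83 = 912.17, so the highest integer P_c is 912 hPa.

912 hPa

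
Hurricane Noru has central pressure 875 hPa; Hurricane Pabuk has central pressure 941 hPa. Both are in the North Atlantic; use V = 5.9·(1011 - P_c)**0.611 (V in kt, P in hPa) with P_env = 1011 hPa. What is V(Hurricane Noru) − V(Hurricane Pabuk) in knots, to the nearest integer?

Hurricane Noru: ΔP = 136; V ≈ 5.9 × 136^0.611 ≈ 118.70 kt.
Hurricane Pabuk: ΔP = 70; V ≈ 5.9 × 70^0.611 ≈ 79.11 kt.
Difference ≈ 118.70 − 79.11 = 39.59 → 40 kt.

40 kt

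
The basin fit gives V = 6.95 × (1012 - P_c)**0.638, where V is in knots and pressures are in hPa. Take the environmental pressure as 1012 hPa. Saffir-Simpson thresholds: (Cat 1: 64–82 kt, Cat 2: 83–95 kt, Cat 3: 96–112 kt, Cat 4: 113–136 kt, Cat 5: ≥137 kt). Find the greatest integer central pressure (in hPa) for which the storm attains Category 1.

Category 1 begins at V = 64 kt.
Required ΔP = (64/6.95)^(1/0.638) = 9.209^1.567 ≈ 32.45 hPa.
P_c ≤ 1012 − 32.45 = 979.55, so the highest integer P_c is 979 hPa.

979 hPa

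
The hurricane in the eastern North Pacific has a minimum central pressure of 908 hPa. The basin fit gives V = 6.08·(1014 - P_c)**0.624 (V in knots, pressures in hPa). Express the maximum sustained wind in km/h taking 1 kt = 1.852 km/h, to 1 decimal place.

ΔP = 1014 − 908 = 106 hPa.
V ≈ 6.08 × 106^0.624 = 6.08 × 18.357 ≈ 111.608 kt.
111.608 × 1.852 ≈ 206.70 km/h → 206.7 km/h.

206.7 km/h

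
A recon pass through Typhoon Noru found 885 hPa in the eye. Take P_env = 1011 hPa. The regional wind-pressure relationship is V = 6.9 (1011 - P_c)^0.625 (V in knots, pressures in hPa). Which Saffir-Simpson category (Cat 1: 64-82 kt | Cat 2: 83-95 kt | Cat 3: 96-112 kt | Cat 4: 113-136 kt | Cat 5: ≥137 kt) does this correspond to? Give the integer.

ΔP = 1011 − 885 = 126 hPa.
V ≈ 6.9 × 126^0.625 = 6.9 × 20.55 ≈ 142 kt.
142 kt falls in the Category 5 band.

5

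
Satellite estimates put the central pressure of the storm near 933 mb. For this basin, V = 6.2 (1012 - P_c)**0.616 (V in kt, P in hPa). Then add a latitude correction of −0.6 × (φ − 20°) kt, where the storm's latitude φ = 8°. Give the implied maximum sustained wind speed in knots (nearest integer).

99 kt

ΔP = 1012 − 933 = 79 mb.
79^0.616 ≈ 14.755.
V ≈ 6.2 × 14.755 ≈ 91.5 kt.
Latitude correction: −0.6 × (8 − 20) = 7.2 kt.
Corrected V ≈ 98.7 kt → 99 kt.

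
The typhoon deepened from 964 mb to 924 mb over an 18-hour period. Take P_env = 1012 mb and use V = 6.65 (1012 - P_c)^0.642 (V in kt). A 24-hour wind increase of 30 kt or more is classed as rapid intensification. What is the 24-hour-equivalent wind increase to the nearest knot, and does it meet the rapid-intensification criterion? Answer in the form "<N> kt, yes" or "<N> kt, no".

V₁: ΔP = 48, V ≈ 6.65 × 48^0.642 ≈ 79.83 kt.
V₂: ΔP = 88, V ≈ 6.65 × 88^0.642 ≈ 117.81 kt.
ΔV over 18 h = 37.98 kt → 24 h equivalent = 37.98 × 24/18 ≈ 50.64 kt.
51 kt ≥ 30 kt ⇒ rapid intensification.

51 kt, yes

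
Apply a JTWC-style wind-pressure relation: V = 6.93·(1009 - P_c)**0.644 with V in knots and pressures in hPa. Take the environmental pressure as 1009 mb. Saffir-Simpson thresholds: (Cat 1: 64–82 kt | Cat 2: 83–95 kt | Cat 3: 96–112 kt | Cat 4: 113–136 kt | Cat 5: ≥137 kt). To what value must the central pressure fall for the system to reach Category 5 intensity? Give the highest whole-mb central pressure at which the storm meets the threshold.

906 mb

Category 5 begins at V = 137 kt.
Required ΔP = (137/6.93)^(1/0.644) = 19.769^1.553 ≈ 102.90 mb.
P_c ≤ 1009 − 102.90 = 906.10, so the highest integer P_c is 906 mb.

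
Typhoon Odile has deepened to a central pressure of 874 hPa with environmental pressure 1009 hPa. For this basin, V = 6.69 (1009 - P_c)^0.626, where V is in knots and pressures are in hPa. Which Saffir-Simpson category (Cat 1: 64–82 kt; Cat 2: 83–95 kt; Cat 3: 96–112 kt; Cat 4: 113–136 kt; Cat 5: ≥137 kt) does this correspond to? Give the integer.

5

ΔP = 1009 − 874 = 135 hPa.
V ≈ 6.69 × 135^0.626 = 6.69 × 21.56 ≈ 144 kt.
144 kt falls in the Category 5 band.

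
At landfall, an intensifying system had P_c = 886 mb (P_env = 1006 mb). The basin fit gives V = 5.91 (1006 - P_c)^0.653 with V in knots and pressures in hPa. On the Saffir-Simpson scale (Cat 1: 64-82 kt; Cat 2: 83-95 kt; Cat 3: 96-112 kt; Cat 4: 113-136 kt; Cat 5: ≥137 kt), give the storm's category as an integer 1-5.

ΔP = 1006 − 886 = 120 mb.
V ≈ 5.91 × 120^0.653 = 5.91 × 22.79 ≈ 135 kt.
135 kt falls in the Category 4 band.

4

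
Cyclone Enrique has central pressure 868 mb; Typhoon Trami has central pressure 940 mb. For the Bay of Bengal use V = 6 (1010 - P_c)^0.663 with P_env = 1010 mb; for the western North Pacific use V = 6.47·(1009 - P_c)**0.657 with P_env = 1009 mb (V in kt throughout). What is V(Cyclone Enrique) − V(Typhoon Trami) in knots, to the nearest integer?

56 kt

Cyclone Enrique: ΔP = 142; V ≈ 6 × 142^0.663 ≈ 160.37 kt.
Typhoon Trami: ΔP = 69; V ≈ 6.47 × 69^0.657 ≈ 104.48 kt.
Difference ≈ 160.37 − 104.48 = 55.89 → 56 kt.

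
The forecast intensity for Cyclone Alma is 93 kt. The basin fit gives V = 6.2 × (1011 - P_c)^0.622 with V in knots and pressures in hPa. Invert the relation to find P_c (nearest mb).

ΔP = (V / 6.2)^(1/0.622) = (93/6.2)^1.608.
93/6.2 = 15.000; 15.000^1.608 ≈ 77.77 mb.
P_c = 1011 − 77.77 = 933.23 ≈ 933 mb.

933 mb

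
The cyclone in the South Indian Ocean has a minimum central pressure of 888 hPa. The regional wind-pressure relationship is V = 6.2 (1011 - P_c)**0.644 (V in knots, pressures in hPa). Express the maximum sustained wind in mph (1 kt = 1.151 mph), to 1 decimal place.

158.3 mph

ΔP = 1011 − 888 = 123 hPa.
V ≈ 6.2 × 123^0.644 = 6.2 × 22.177 ≈ 137.496 kt.
137.496 × 1.151 ≈ 158.26 mph → 158.3 mph.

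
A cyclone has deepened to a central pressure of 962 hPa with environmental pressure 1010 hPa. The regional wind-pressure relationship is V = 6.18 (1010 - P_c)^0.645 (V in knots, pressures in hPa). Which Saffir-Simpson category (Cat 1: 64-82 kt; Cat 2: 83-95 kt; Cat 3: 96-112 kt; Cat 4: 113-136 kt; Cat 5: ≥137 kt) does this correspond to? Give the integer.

1

ΔP = 1010 − 962 = 48 hPa.
V ≈ 6.18 × 48^0.645 = 6.18 × 12.15 ≈ 75 kt.
75 kt falls in the Category 1 band.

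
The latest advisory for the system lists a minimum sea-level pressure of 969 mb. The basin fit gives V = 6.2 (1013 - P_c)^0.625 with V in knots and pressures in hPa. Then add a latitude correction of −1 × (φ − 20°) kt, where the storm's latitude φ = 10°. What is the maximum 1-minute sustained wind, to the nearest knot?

76 kt

ΔP = 1013 − 969 = 44 mb.
44^0.625 ≈ 10.645.
V ≈ 6.2 × 10.645 ≈ 66.0 kt.
Latitude correction: −1 × (10 − 20) = 10 kt.
Corrected V ≈ 76 kt → 76 kt.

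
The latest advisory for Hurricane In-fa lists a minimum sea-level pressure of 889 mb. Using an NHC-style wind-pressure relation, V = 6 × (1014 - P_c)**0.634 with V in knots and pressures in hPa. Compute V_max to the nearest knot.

128 kt

ΔP = 1014 − 889 = 125 mb.
125^0.634 ≈ 21.352.
V ≈ 6 × 21.352 ≈ 128.1 kt.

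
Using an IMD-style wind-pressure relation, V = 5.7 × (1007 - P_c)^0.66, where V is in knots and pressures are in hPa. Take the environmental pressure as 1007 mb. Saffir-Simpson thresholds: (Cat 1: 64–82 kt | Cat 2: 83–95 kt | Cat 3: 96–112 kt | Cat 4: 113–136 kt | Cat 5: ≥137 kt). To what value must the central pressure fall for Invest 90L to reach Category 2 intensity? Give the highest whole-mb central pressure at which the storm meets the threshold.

949 mb

Category 2 begins at V = 83 kt.
Required ΔP = (83/5.7)^(1/0.66) = 14.561^1.515 ≈ 57.87 mb.
P_c ≤ 1007 − 57.87 = 949.13, so the highest integer P_c is 949 mb.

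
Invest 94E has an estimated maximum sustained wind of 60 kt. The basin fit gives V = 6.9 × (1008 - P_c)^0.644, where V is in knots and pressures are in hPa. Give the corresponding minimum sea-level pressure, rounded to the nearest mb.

979 mb

ΔP = (V / 6.9)^(1/0.644) = (60/6.9)^1.553.
60/6.9 = 8.696; 8.696^1.553 ≈ 28.74 mb.
P_c = 1008 − 28.74 = 979.26 ≈ 979 mb.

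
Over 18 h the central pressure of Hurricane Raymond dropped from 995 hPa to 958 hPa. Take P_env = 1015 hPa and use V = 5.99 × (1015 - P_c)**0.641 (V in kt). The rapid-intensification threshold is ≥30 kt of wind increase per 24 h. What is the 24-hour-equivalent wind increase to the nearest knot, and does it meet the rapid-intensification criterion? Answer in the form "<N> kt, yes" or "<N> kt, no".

V₁: ΔP = 20, V ≈ 5.99 × 20^0.641 ≈ 40.87 kt.
V₂: ΔP = 57, V ≈ 5.99 × 57^0.641 ≈ 79.97 kt.
ΔV over 18 h = 39.10 kt → 24 h equivalent = 39.10 × 24/18 ≈ 52.13 kt.
52 kt ≥ 30 kt ⇒ rapid intensification.

52 kt, yes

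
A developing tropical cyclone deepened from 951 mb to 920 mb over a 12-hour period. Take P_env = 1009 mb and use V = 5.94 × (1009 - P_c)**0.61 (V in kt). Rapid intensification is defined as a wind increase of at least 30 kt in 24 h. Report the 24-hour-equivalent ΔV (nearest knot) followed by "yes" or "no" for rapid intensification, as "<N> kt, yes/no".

V₁: ΔP = 58, V ≈ 5.94 × 58^0.61 ≈ 70.71 kt.
V₂: ΔP = 89, V ≈ 5.94 × 89^0.61 ≈ 91.82 kt.
ΔV over 12 h = 21.11 kt → 24 h equivalent = 21.11 × 24/12 ≈ 42.22 kt.
42 kt ≥ 30 kt ⇒ rapid intensification.

42 kt, yes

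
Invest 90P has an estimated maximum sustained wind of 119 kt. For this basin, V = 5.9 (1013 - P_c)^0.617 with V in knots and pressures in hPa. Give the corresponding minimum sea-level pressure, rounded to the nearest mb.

ΔP = (V / 5.9)^(1/0.617) = (119/5.9)^1.621.
119/5.9 = 20.169; 20.169^1.621 ≈ 130.19 mb.
P_c = 1013 − 130.19 = 882.81 ≈ 883 mb.

883 mb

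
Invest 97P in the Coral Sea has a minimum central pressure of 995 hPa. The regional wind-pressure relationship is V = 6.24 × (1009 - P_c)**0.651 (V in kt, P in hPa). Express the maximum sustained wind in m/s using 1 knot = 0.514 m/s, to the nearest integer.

ΔP = 1009 − 995 = 14 hPa.
V ≈ 6.24 × 14^0.651 = 6.24 × 5.574 ≈ 34.779 kt.
34.779 × 0.514 ≈ 17.88 m/s → 18 m/s.

18 m/s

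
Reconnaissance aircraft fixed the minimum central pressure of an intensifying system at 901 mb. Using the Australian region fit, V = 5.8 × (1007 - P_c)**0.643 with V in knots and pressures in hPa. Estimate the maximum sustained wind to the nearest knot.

ΔP = 1007 − 901 = 106 mb.
106^0.643 ≈ 20.057.
V ≈ 5.8 × 20.057 ≈ 116.3 kt.

116 kt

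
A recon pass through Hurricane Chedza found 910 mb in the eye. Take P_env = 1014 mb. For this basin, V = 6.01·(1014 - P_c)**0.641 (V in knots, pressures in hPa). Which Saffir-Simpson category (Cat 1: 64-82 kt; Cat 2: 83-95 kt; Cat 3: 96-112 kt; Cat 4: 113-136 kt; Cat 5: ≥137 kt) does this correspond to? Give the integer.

4

ΔP = 1014 − 910 = 104 mb.
V ≈ 6.01 × 104^0.641 = 6.01 × 19.63 ≈ 118 kt.
118 kt falls in the Category 4 band.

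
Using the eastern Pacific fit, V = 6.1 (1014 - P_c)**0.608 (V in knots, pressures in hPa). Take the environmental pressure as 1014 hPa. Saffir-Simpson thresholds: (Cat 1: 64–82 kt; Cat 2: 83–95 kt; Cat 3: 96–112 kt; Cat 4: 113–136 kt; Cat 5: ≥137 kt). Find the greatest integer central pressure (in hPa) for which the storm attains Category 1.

Category 1 begins at V = 64 kt.
Required ΔP = (64/6.1)^(1/0.608) = 10.492^1.645 ≈ 47.76 hPa.
P_c ≤ 1014 − 47.76 = 966.24, so the highest integer P_c is 966 hPa.

966 hPa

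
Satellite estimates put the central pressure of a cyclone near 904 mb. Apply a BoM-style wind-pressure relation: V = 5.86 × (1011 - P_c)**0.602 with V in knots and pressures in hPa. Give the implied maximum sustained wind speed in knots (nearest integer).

98 kt

ΔP = 1011 − 904 = 107 mb.
107^0.602 ≈ 16.661.
V ≈ 5.86 × 16.661 ≈ 97.6 kt.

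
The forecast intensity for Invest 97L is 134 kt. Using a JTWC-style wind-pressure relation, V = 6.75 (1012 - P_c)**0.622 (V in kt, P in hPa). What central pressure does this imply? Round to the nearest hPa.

890 hPa

ΔP = (V / 6.75)^(1/0.622) = (134/6.75)^1.608.
134/6.75 = 19.852; 19.852^1.608 ≈ 122.04 hPa.
P_c = 1012 − 122.04 = 889.96 ≈ 890 hPa.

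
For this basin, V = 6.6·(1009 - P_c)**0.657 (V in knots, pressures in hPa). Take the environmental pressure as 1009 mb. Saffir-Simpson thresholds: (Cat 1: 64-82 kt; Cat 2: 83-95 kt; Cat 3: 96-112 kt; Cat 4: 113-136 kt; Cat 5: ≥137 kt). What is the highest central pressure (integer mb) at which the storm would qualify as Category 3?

Category 3 begins at V = 96 kt.
Required ΔP = (96/6.6)^(1/0.657) = 14.545^1.522 ≈ 58.85 mb.
P_c ≤ 1009 − 58.85 = 950.15, so the highest integer P_c is 950 mb.

950 mb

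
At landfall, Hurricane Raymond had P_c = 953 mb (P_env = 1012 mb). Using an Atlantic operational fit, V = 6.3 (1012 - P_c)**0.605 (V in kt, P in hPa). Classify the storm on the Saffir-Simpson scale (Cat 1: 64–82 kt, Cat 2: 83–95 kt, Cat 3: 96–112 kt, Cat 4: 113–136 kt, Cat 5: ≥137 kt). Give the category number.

1

ΔP = 1012 − 953 = 59 mb.
V ≈ 6.3 × 59^0.605 = 6.3 × 11.79 ≈ 74 kt.
74 kt falls in the Category 1 band.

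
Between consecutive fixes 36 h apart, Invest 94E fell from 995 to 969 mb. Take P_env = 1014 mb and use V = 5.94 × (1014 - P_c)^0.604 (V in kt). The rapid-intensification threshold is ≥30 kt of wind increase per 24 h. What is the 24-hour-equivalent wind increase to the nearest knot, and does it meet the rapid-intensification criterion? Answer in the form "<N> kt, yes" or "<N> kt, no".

16 kt, no

V₁: ΔP = 19, V ≈ 5.94 × 19^0.604 ≈ 35.17 kt.
V₂: ΔP = 45, V ≈ 5.94 × 45^0.604 ≈ 59.20 kt.
ΔV over 36 h = 24.03 kt → 24 h equivalent = 24.03 × 24/36 ≈ 16.02 kt.
16 kt < 30 kt ⇒ not rapid intensification.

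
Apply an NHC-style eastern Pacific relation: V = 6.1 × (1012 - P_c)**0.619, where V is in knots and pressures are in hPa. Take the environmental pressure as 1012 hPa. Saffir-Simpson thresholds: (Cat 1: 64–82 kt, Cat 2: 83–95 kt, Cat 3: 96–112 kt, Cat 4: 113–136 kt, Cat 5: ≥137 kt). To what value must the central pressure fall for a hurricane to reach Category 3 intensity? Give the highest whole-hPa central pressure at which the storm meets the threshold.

Category 3 begins at V = 96 kt.
Required ΔP = (96/6.1)^(1/0.619) = 15.738^1.616 ≈ 85.84 hPa.
P_c ≤ 1012 − 85.84 = 926.16, so the highest integer P_c is 926 hPa.

926 hPa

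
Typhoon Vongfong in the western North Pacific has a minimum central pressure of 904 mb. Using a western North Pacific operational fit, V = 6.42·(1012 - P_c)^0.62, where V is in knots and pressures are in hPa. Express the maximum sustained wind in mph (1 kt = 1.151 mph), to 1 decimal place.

134.7 mph

ΔP = 1012 − 904 = 108 mb.
V ≈ 6.42 × 108^0.62 = 6.42 × 18.227 ≈ 117.019 kt.
117.019 × 1.151 ≈ 134.69 mph → 134.7 mph.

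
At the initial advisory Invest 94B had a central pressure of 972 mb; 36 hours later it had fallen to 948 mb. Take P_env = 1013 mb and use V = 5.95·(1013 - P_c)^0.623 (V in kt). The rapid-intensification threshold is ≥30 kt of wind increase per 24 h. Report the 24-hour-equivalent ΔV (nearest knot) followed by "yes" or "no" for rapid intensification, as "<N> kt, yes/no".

V₁: ΔP = 41, V ≈ 5.95 × 41^0.623 ≈ 60.16 kt.
V₂: ΔP = 65, V ≈ 5.95 × 65^0.623 ≈ 80.16 kt.
ΔV over 36 h = 20.00 kt → 24 h equivalent = 20.00 × 24/36 ≈ 13.33 kt.
13 kt < 30 kt ⇒ not rapid intensification.

13 kt, no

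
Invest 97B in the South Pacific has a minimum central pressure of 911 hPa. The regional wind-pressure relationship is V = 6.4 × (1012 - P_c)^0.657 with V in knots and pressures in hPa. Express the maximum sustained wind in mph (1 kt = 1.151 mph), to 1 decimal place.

152.8 mph

ΔP = 1012 − 911 = 101 hPa.
V ≈ 6.4 × 101^0.657 = 6.4 × 20.741 ≈ 132.745 kt.
132.745 × 1.151 ≈ 152.79 mph → 152.8 mph.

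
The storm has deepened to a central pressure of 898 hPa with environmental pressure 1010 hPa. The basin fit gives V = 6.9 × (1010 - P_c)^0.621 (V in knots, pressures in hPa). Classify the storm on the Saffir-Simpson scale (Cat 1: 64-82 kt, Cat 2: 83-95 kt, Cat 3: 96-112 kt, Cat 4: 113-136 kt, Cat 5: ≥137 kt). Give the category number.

4

ΔP = 1010 − 898 = 112 hPa.
V ≈ 6.9 × 112^0.621 = 6.9 × 18.73 ≈ 129 kt.
129 kt falls in the Category 4 band.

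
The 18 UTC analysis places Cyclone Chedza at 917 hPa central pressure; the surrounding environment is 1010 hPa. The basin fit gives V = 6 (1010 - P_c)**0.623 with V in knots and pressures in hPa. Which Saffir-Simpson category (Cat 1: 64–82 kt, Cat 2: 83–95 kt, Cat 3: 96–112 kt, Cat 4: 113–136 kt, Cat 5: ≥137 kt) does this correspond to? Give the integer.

ΔP = 1010 − 917 = 93 hPa.
V ≈ 6 × 93^0.623 = 6 × 16.84 ≈ 101 kt.
101 kt falls in the Category 3 band.

3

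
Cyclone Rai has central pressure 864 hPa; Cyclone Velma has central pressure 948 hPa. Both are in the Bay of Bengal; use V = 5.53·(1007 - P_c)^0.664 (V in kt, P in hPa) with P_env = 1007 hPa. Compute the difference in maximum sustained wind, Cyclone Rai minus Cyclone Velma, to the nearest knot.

Cyclone Rai: ΔP = 143; V ≈ 5.53 × 143^0.664 ≈ 149.23 kt.
Cyclone Velma: ΔP = 59; V ≈ 5.53 × 59^0.664 ≈ 82.90 kt.
Difference ≈ 149.23 − 82.90 = 66.33 → 66 kt.

66 kt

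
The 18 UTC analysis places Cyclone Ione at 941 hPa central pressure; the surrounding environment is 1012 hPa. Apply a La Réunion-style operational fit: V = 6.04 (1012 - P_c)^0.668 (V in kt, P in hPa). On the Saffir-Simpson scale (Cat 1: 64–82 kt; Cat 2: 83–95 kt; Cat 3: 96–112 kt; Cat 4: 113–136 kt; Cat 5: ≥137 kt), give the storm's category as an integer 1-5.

3

ΔP = 1012 − 941 = 71 hPa.
V ≈ 6.04 × 71^0.668 = 6.04 × 17.24 ≈ 104 kt.
104 kt falls in the Category 3 band.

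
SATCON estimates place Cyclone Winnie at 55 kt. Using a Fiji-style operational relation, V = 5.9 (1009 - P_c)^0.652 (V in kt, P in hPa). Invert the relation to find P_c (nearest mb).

ΔP = (V / 5.9)^(1/0.652) = (55/5.9)^1.534.
55/5.9 = 9.322; 9.322^1.534 ≈ 30.69 mb.
P_c = 1009 − 30.69 = 978.31 ≈ 978 mb.

978 mb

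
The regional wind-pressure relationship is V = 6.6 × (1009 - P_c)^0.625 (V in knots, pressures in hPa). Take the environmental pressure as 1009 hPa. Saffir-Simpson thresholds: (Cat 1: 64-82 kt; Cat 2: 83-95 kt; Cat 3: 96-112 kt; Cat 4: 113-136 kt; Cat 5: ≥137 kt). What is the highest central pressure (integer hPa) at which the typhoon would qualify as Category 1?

971 hPa

Category 1 begins at V = 64 kt.
Required ΔP = (64/6.6)^(1/0.625) = 9.697^1.600 ≈ 37.90 hPa.
P_c ≤ 1009 − 37.90 = 971.10, so the highest integer P_c is 971 hPa.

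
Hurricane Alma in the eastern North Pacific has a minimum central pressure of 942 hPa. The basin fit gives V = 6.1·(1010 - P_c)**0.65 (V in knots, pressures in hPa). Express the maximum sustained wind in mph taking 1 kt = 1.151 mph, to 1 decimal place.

ΔP = 1010 − 942 = 68 hPa.
V ≈ 6.1 × 68^0.65 = 6.1 × 15.529 ≈ 94.724 kt.
94.724 × 1.151 ≈ 109.03 mph → 109.0 mph.

109.0 mph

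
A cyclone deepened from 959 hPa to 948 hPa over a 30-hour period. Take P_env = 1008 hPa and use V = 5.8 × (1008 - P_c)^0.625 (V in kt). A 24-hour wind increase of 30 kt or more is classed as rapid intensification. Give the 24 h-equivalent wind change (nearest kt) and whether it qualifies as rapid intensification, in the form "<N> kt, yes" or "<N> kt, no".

V₁: ΔP = 49, V ≈ 5.8 × 49^0.625 ≈ 66.04 kt.
V₂: ΔP = 60, V ≈ 5.8 × 60^0.625 ≈ 74.95 kt.
ΔV over 30 h = 8.91 kt → 24 h equivalent = 8.91 × 24/30 ≈ 7.13 kt.
7 kt < 30 kt ⇒ not rapid intensification.

7 kt, no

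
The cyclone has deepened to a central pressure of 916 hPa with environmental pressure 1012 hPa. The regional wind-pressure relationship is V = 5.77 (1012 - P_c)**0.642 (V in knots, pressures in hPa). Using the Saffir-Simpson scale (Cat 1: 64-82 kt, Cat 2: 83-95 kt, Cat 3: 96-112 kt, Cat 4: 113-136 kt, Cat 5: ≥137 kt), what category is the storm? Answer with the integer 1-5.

ΔP = 1012 − 916 = 96 hPa.
V ≈ 5.77 × 96^0.642 = 5.77 × 18.73 ≈ 108 kt.
108 kt falls in the Category 3 band.

3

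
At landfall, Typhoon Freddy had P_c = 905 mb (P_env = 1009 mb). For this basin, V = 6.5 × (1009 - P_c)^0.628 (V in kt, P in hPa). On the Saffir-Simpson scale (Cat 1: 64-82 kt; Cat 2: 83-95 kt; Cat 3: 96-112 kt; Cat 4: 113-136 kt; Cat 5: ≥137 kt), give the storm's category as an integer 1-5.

ΔP = 1009 − 905 = 104 mb.
V ≈ 6.5 × 104^0.628 = 6.5 × 18.48 ≈ 120 kt.
120 kt falls in the Category 4 band.

4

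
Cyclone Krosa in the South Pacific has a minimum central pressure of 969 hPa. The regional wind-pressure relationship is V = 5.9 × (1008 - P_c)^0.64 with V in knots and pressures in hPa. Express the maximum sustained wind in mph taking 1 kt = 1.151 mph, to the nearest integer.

71 mph

ΔP = 1008 − 969 = 39 hPa.
V ≈ 5.9 × 39^0.64 = 5.9 × 10.430 ≈ 61.537 kt.
61.537 × 1.151 ≈ 70.83 mph → 71 mph.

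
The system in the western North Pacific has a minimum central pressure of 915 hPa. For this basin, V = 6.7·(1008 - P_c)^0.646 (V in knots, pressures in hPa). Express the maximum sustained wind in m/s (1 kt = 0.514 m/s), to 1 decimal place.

ΔP = 1008 − 915 = 93 hPa.
V ≈ 6.7 × 93^0.646 = 6.7 × 18.691 ≈ 125.232 kt.
125.232 × 0.514 ≈ 64.37 m/s → 64.4 m/s.

64.4 m/s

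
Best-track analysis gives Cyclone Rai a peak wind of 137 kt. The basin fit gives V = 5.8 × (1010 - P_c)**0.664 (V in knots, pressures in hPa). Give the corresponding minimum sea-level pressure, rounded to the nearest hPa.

893 hPa

ΔP = (V / 5.8)^(1/0.664) = (137/5.8)^1.506.
137/5.8 = 23.621; 23.621^1.506 ≈ 117.01 hPa.
P_c = 1010 − 117.01 = 892.99 ≈ 893 hPa.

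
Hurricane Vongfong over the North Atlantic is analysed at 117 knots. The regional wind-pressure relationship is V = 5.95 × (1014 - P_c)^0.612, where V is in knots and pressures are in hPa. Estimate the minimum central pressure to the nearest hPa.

884 hPa

ΔP = (V / 5.95)^(1/0.612) = (117/5.95)^1.634.
117/5.95 = 19.664; 19.664^1.634 ≈ 129.97 hPa.
P_c = 1014 − 129.97 = 884.03 ≈ 884 hPa.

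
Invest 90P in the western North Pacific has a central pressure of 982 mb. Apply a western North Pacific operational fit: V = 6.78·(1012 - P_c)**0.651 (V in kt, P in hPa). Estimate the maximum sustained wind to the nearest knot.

ΔP = 1012 − 982 = 30 mb.
30^0.651 ≈ 9.154.
V ≈ 6.78 × 9.154 ≈ 62.1 kt.

62 kt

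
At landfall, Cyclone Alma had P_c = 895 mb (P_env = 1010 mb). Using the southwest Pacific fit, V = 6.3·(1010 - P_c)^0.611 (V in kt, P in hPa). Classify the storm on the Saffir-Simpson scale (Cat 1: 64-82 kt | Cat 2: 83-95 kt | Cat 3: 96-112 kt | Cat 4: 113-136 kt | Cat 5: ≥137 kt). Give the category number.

ΔP = 1010 − 895 = 115 mb.
V ≈ 6.3 × 115^0.611 = 6.3 × 18.16 ≈ 114 kt.
114 kt falls in the Category 4 band.

4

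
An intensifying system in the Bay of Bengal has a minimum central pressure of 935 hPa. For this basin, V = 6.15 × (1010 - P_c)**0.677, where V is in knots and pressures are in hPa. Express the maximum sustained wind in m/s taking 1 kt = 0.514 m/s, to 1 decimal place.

ΔP = 1010 − 935 = 75 hPa.
V ≈ 6.15 × 75^0.677 = 6.15 × 18.596 ≈ 114.365 kt.
114.365 × 0.514 ≈ 58.78 m/s → 58.8 m/s.

58.8 m/s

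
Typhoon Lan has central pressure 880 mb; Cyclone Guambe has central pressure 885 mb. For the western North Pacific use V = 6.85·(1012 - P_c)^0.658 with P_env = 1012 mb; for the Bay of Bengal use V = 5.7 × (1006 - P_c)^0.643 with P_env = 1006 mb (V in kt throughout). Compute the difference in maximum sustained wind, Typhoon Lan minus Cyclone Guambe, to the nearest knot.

Typhoon Lan: ΔP = 132; V ≈ 6.85 × 132^0.658 ≈ 170.23 kt.
Cyclone Guambe: ΔP = 121; V ≈ 5.7 × 121^0.643 ≈ 124.48 kt.
Difference ≈ 170.23 − 124.48 = 45.75 → 46 kt.

46 kt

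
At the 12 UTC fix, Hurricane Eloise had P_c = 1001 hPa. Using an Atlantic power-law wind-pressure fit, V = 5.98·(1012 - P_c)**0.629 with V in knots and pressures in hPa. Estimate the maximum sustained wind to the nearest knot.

ΔP = 1012 − 1001 = 11 hPa.
11^0.629 ≈ 4.519.
V ≈ 5.98 × 4.519 ≈ 27.0 kt.

27 kt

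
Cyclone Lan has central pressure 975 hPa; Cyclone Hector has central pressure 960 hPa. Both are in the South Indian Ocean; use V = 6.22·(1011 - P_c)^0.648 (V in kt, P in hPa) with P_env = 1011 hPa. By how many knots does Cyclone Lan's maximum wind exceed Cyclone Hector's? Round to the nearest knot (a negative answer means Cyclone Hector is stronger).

Cyclone Lan: ΔP = 36; V ≈ 6.22 × 36^0.648 ≈ 63.43 kt.
Cyclone Hector: ΔP = 51; V ≈ 6.22 × 51^0.648 ≈ 79.49 kt.
Difference ≈ 63.43 − 79.49 = -16.06 → -16 kt.

-16 kt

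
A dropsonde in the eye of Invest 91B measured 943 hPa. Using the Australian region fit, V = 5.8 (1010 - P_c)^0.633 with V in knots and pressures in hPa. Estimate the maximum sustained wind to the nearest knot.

ΔP = 1010 − 943 = 67 hPa.
67^0.633 ≈ 14.319.
V ≈ 5.8 × 14.319 ≈ 83.0 kt.

83 kt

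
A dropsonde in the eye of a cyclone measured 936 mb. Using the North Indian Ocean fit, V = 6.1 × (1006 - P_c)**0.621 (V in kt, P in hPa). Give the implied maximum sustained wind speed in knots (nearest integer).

85 kt

ΔP = 1006 − 936 = 70 mb.
70^0.621 ≈ 13.990.
V ≈ 6.1 × 13.990 ≈ 85.3 kt.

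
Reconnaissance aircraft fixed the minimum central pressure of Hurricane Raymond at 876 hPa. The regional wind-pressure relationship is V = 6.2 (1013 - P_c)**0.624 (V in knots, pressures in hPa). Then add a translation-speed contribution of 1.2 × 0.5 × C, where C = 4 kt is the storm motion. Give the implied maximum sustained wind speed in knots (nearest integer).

136 kt

ΔP = 1013 − 876 = 137 hPa.
137^0.624 ≈ 21.543.
V ≈ 6.2 × 21.543 ≈ 133.6 kt.
Translation term: 1.2 × 0.5 × 4 = 2.4 kt.
Corrected V ≈ 136 kt → 136 kt.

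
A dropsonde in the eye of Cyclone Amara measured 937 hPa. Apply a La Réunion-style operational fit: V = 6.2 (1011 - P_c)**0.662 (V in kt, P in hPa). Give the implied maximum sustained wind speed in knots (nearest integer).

107 kt

ΔP = 1011 − 937 = 74 hPa.
74^0.662 ≈ 17.276.
V ≈ 6.2 × 17.276 ≈ 107.1 kt.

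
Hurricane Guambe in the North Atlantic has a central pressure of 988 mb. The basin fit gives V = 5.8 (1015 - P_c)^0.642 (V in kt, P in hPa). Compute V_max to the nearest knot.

48 kt

ΔP = 1015 − 988 = 27 mb.
27^0.642 ≈ 8.297.
V ≈ 5.8 × 8.297 ≈ 48.1 kt.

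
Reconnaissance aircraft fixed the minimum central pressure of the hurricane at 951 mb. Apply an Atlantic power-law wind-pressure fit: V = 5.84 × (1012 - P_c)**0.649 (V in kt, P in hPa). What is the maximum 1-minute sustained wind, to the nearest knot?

ΔP = 1012 − 951 = 61 mb.
61^0.649 ≈ 14.411.
V ≈ 5.84 × 14.411 ≈ 84.2 kt.

84 kt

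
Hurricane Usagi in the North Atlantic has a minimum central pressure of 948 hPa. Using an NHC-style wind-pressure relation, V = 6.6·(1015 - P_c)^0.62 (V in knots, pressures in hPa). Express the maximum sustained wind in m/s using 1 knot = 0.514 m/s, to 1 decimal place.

ΔP = 1015 − 948 = 67 hPa.
V ≈ 6.6 × 67^0.62 = 6.6 × 13.557 ≈ 89.477 kt.
89.477 × 0.514 ≈ 45.99 m/s → 46.0 m/s.

46.0 m/s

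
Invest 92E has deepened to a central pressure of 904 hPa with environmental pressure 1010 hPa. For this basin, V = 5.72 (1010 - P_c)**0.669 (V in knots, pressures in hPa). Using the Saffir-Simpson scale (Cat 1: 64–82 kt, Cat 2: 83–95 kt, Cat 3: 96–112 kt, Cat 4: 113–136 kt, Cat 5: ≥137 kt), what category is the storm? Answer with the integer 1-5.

4

ΔP = 1010 − 904 = 106 hPa.
V ≈ 5.72 × 106^0.669 = 5.72 × 22.64 ≈ 130 kt.
130 kt falls in the Category 4 band.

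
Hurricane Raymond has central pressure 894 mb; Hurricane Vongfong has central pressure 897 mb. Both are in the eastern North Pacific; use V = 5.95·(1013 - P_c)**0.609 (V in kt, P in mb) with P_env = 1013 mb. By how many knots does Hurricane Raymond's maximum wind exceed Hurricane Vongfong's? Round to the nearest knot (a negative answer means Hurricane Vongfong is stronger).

2 kt

Hurricane Raymond: ΔP = 119; V ≈ 5.95 × 119^0.609 ≈ 109.28 kt.
Hurricane Vongfong: ΔP = 116; V ≈ 5.95 × 116^0.609 ≈ 107.59 kt.
Difference ≈ 109.28 − 107.59 = 1.69 → 2 kt.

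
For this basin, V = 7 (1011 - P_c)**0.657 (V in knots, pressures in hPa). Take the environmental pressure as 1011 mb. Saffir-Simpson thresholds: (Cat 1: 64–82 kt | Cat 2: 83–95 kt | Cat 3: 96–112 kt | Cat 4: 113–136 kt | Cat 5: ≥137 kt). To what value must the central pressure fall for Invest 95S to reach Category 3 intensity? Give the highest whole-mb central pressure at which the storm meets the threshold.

957 mb

Category 3 begins at V = 96 kt.
Required ΔP = (96/7)^(1/0.657) = 13.714^1.522 ≈ 53.81 mb.
P_c ≤ 1011 − 53.81 = 957.19, so the highest integer P_c is 957 mb.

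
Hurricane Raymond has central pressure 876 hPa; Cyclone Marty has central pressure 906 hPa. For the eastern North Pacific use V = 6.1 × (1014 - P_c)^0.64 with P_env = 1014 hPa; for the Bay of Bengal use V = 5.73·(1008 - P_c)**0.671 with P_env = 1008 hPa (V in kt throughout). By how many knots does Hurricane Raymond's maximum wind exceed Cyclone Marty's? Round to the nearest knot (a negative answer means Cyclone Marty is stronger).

15 kt

Hurricane Raymond: ΔP = 138; V ≈ 6.1 × 138^0.64 ≈ 142.84 kt.
Cyclone Marty: ΔP = 102; V ≈ 5.73 × 102^0.671 ≈ 127.62 kt.
Difference ≈ 142.84 − 127.62 = 15.22 → 15 kt.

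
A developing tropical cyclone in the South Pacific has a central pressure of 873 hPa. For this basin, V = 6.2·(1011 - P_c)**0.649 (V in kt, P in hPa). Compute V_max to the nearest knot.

ΔP = 1011 − 873 = 138 hPa.
138^0.649 ≈ 24.478.
V ≈ 6.2 × 24.478 ≈ 151.8 kt.

152 kt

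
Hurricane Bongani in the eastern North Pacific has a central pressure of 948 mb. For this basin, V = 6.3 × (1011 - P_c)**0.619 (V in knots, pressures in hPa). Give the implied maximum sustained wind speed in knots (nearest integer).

ΔP = 1011 − 948 = 63 mb.
63^0.619 ≈ 12.995.
V ≈ 6.3 × 12.995 ≈ 81.9 kt.

82 kt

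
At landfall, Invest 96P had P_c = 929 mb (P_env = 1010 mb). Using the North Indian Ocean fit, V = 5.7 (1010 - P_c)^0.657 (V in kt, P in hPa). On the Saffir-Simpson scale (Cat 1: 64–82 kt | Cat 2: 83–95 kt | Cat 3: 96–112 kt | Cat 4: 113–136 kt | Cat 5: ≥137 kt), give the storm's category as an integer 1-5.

ΔP = 1010 − 929 = 81 mb.
V ≈ 5.7 × 81^0.657 = 5.7 × 17.94 ≈ 102 kt.
102 kt falls in the Category 3 band.

3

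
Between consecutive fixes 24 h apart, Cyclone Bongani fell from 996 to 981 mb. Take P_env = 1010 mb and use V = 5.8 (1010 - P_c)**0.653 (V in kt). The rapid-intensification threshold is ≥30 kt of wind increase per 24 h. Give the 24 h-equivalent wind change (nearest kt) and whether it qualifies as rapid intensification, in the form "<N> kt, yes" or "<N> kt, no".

20 kt, no

V₁: ΔP = 14, V ≈ 5.8 × 14^0.653 ≈ 32.50 kt.
V₂: ΔP = 29, V ≈ 5.8 × 29^0.653 ≈ 52.28 kt.
ΔV over 24 h = 19.78 kt → 24 h equivalent = 19.78 × 24/24 ≈ 19.78 kt.
20 kt < 30 kt ⇒ not rapid intensification.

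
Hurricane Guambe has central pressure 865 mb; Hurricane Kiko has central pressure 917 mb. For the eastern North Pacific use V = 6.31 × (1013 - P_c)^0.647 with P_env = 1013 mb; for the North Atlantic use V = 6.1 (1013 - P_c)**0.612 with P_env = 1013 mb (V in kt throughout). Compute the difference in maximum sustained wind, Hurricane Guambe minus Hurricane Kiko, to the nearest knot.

60 kt

Hurricane Guambe: ΔP = 148; V ≈ 6.31 × 148^0.647 ≈ 160.03 kt.
Hurricane Kiko: ΔP = 96; V ≈ 6.1 × 96^0.612 ≈ 99.65 kt.
Difference ≈ 160.03 − 99.65 = 60.38 → 60 kt.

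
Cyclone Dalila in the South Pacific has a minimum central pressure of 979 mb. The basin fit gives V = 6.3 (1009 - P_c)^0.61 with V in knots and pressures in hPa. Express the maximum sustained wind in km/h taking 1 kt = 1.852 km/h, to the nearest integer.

93 km/h

ΔP = 1009 − 979 = 30 mb.
V ≈ 6.3 × 30^0.61 = 6.3 × 7.962 ≈ 50.163 kt.
50.163 × 1.852 ≈ 92.90 km/h → 93 km/h.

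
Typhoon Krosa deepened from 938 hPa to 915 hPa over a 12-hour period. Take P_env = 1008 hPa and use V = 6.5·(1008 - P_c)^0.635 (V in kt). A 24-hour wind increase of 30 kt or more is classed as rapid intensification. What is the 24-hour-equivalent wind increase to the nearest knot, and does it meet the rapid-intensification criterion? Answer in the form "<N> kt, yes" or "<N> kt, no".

38 kt, yes

V₁: ΔP = 70, V ≈ 6.5 × 70^0.635 ≈ 96.51 kt.
V₂: ΔP = 93, V ≈ 6.5 × 93^0.635 ≈ 115.58 kt.
ΔV over 12 h = 19.07 kt → 24 h equivalent = 19.07 × 24/12 ≈ 38.14 kt.
38 kt ≥ 30 kt ⇒ rapid intensification.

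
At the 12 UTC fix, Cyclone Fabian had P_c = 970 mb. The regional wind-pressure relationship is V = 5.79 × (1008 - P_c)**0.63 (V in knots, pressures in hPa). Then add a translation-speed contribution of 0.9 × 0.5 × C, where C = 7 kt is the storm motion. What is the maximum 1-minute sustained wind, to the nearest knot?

60 kt

ΔP = 1008 − 970 = 38 mb.
38^0.63 ≈ 9.892.
V ≈ 5.79 × 9.892 ≈ 57.3 kt.
Translation term: 0.9 × 0.5 × 7 = 3.15 kt.
Corrected V ≈ 60.45 kt → 60 kt.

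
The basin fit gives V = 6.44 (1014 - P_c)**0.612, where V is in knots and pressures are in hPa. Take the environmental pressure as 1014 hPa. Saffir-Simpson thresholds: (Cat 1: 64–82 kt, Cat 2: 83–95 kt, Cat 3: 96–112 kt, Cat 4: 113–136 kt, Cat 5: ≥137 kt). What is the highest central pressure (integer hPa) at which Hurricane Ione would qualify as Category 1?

971 hPa

Category 1 begins at V = 64 kt.
Required ΔP = (64/6.44)^(1/0.612) = 9.938^1.634 ≈ 42.62 hPa.
P_c ≤ 1014 − 42.62 = 971.38, so the highest integer P_c is 971 hPa.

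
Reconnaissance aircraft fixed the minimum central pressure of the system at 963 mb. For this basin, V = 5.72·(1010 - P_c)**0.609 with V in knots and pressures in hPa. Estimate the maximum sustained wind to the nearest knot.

ΔP = 1010 − 963 = 47 mb.
47^0.609 ≈ 10.431.
V ≈ 5.72 × 10.431 ≈ 59.7 kt.

60 kt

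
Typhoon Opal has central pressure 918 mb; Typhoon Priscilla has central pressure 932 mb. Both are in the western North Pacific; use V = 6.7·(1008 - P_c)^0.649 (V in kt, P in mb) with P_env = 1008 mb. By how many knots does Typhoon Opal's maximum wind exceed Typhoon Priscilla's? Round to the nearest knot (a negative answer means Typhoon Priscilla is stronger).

Typhoon Opal: ΔP = 90; V ≈ 6.7 × 90^0.649 ≈ 124.27 kt.
Typhoon Priscilla: ΔP = 76; V ≈ 6.7 × 76^0.649 ≈ 111.36 kt.
Difference ≈ 124.27 − 111.36 = 12.91 → 13 kt.

13 kt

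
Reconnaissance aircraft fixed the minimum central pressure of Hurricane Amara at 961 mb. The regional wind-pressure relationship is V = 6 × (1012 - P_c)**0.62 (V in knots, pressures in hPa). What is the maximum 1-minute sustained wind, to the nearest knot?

ΔP = 1012 − 961 = 51 mb.
51^0.62 ≈ 11.447.
V ≈ 6 × 11.447 ≈ 68.7 kt.

69 kt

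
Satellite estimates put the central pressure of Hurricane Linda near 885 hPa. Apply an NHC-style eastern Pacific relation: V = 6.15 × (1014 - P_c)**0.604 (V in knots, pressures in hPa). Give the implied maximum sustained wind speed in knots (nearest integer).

ΔP = 1014 − 885 = 129 hPa.
129^0.604 ≈ 18.828.
V ≈ 6.15 × 18.828 ≈ 115.8 kt.

116 kt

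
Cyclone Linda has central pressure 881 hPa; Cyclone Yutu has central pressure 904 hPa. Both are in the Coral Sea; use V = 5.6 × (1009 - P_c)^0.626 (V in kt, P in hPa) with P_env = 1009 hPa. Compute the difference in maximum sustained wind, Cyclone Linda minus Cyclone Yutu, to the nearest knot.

Cyclone Linda: ΔP = 128; V ≈ 5.6 × 128^0.626 ≈ 116.76 kt.
Cyclone Yutu: ΔP = 105; V ≈ 5.6 × 105^0.626 ≈ 103.15 kt.
Difference ≈ 116.76 − 103.15 = 13.61 → 14 kt.

14 kt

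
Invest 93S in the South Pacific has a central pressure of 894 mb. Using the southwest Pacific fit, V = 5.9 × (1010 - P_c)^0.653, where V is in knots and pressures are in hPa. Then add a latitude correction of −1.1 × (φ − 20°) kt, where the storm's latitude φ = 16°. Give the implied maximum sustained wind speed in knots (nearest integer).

ΔP = 1010 − 894 = 116 mb.
116^0.653 ≈ 22.289.
V ≈ 5.9 × 22.289 ≈ 131.5 kt.
Latitude correction: −1.1 × (16 − 20) = 4.4 kt.
Corrected V ≈ 135.9 kt → 136 kt.

136 kt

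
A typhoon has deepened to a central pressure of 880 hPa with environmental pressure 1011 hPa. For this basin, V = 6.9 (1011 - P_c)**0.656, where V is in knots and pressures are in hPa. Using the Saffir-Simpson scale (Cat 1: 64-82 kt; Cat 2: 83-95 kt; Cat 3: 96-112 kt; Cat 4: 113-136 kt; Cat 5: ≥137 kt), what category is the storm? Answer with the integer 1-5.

5

ΔP = 1011 − 880 = 131 hPa.
V ≈ 6.9 × 131^0.656 = 6.9 × 24.49 ≈ 169 kt.
169 kt falls in the Category 5 band.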